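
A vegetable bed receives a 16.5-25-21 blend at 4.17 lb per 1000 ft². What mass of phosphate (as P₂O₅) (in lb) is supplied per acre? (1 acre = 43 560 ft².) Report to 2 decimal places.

P₂O₅ per 1000 ft² = 4.17 × 25% = 1.0425 lb.
Convert to per acre: 1.0425 × 43.56 = 45.4113 lb.

45.41 lb P₂O₅ per acre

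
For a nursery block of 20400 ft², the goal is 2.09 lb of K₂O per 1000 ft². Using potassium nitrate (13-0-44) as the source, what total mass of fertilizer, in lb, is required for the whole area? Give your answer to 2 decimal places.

Product per 1000 ft² = 2.09 / 44% = 4.75 lb.
Total product = 4.75 × 20400 / 1000 = 96.9 lb.

96.90 lb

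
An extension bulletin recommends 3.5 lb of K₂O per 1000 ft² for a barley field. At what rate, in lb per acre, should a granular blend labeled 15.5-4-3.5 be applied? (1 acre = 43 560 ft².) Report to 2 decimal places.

Product per 1000 ft² = 3.5 / 3.5% = 100 lb.
Convert to per acre: 100 × 43.56 = 4356 lb.

4356.00 lb of product per acre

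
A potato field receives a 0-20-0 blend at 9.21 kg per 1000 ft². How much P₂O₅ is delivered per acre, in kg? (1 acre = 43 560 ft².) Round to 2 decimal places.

80.24 kg P₂O₅ per acre

P₂O₅ per 1000 ft² = 9.21 × 20% = 1.842 kg.
Convert to per acre: 1.842 × 43.56 = 80.2375 kg.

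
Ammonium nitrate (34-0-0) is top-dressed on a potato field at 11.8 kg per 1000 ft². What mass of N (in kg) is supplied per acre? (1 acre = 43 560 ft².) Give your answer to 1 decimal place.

nitrogen per 1000 ft² = 11.8 × 34% = 4.012 kg.
Convert to per acre: 4.012 × 43.56 = 174.763 kg.

174.8 kg N per acre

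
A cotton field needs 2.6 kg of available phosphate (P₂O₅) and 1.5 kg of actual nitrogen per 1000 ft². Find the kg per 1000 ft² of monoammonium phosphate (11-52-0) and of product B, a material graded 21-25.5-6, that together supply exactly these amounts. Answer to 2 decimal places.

Per-1000 ft² balance (a = monoammonium phosphate, b = product B):
P₂O₅: 0.52·a + 0.255·b = 2.6
N: 0.11·a + 0.21·b = 1.5
Eliminate b: (row1) − 0.255/0.21·(row2) → 0.386429·a = 0.778571, so a = 2.01479.
Then b = (1.5 − 0.11·2.01479) / 0.21 = 6.08749.

2.01 kg monoammonium phosphate, 6.09 kg product B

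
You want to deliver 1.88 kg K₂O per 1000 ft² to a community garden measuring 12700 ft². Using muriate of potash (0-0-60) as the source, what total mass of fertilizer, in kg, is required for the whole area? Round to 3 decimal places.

39.793 kg

Product per 1000 ft² = 1.88 / 60% = 3.13333 kg.
Total product = 3.13333 × 12700 / 1000 = 39.7933 kg.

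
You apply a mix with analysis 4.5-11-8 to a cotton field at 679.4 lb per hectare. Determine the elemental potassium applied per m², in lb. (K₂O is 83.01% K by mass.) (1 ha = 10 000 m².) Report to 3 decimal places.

K₂O per hectare = 679.4 × 8% = 54.352 lb.
Elemental K = 54.352 × 0.8301 = 45.1176 lb per hectare.
Convert to per m²: 45.1176 × 0.0001 = 0.00451176 lb.

0.005 lb K per sq m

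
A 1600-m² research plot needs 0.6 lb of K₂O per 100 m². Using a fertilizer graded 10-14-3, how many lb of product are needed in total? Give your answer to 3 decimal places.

Product per 100 m² = 0.6 / 3% = 20 lb.
Total product = 20 × 1600 / 100 = 320 lb.

320.000 lb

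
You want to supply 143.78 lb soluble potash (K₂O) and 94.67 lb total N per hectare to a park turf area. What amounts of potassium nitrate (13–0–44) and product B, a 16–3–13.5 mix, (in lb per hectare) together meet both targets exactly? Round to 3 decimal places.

Let a = lb of potassium nitrate, b = lb of product B (per hectare).
K₂O: 0.44·a + 0.135·b = 143.78
N: 0.13·a + 0.16·b = 94.67
Eliminate b: (row1) − 0.135/0.16·(row2) → 0.330313·a = 63.9022, so a = 193.4598.
Then b = (94.67 − 0.13·193.4598) / 0.16 = 434.5014.

193.460 lb potassium nitrate, 434.501 lb product B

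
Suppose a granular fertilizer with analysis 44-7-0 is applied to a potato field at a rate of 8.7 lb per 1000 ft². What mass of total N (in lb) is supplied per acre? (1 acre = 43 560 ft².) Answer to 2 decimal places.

nitrogen per 1000 ft² = 8.7 × 44% = 3.828 lb.
Convert to per acre: 3.828 × 43.56 = 166.748 lb.

166.75 lb N per acre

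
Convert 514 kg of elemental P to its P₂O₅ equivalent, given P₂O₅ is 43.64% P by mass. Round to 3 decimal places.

P₂O₅ = 514 / 0.4364 = 1177.8185 kg.

1177.819 kg P₂O₅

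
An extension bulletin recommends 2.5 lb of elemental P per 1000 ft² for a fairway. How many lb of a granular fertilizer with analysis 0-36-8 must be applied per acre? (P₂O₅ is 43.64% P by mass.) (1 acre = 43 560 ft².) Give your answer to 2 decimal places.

As P₂O₅: 2.5 / 0.4364 = 5.72869 lb per 1000 ft².
Product per 1000 ft² = 5.72869 / 36% = 15.913 lb.
Convert to per acre: 15.913 × 43.56 = 693.171 lb.

693.17 lb of product per acre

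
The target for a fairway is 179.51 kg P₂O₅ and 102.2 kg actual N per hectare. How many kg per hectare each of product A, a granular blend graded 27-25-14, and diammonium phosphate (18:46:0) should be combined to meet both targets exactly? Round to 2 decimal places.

185.61 kg product A, 289.36 kg diammonium phosphate

Per-hectare balance (a = product A, b = diammonium phosphate):
P₂O₅: 0.25·a + 0.46·b = 179.51
N: 0.27·a + 0.18·b = 102.2
Solving simultaneously: a = 185.609, b = 289.3649.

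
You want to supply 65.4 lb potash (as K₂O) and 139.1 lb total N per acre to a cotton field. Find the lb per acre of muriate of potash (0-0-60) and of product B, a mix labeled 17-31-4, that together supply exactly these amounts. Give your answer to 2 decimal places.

54.45 lb muriate of potash, 818.24 lb product B

Let a = lb of muriate of potash, b = lb of product B (per acre).
K₂O: 0.6·a + 0.04·b = 65.4
N: 0·a + 0.17·b = 139.1
Solving simultaneously: a = 54.451, b = 818.235.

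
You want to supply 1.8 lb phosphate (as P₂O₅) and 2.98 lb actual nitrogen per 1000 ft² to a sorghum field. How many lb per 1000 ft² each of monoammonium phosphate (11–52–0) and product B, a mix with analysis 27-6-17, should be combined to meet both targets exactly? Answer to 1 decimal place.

Per-1000 ft² balance (a = monoammonium phosphate, b = product B):
P₂O₅: 0.52·a + 0.06·b = 1.8
N: 0.11·a + 0.27·b = 2.98
From row1: a = (1.8 − 0.06·b) / 0.52.
Into row2: 0.11·(1.8 − 0.06·b)/0.52 + 0.27·b = 2.98 → b = 10.1016, a = 2.29596.

2.3 lb monoammonium phosphate, 10.1 lb product B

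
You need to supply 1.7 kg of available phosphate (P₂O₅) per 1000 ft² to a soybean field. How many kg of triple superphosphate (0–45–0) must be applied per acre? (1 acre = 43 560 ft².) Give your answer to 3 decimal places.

Product per 1000 ft² = 1.7 / 45% = 3.77778 kg.
Convert to per acre: 3.77778 × 43.56 = 164.56 kg.

164.560 kg of product per acre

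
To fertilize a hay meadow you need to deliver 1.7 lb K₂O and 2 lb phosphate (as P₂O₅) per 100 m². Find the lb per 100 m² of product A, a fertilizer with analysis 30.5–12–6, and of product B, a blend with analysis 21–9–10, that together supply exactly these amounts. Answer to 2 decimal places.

7.12 lb product A, 12.73 lb product B

With a, b = lb per 100 m² of product A and product B:
K₂O: 0.06·a + 0.1·b = 1.7
P₂O₅: 0.12·a + 0.09·b = 2
Eliminate b: (row1) − 0.1/0.09·(row2) → -0.0733333·a = -0.522222, so a = 7.12121.
Then b = (2 − 0.12·7.12121) / 0.09 = 12.7273.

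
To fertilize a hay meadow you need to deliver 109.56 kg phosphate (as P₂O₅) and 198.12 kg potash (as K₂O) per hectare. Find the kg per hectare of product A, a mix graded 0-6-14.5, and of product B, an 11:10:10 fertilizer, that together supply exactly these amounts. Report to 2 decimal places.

1041.88 kg product A, 470.47 kg product B

Let a = kg of product A, b = kg of product B (per hectare).
P₂O₅: 0.06·a + 0.1·b = 109.56
K₂O: 0.145·a + 0.1·b = 198.12
Eliminate a: (row1) − 0.06/0.145·(row2) → 0.0586207·b = 27.5793, so b = 470.471.
Back-substitute: a = (109.56 − 0.1·470.471) / 0.06 = 1041.882.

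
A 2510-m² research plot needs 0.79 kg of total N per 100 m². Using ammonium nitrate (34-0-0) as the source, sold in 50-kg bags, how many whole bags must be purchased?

2 bags

Product per 100 m² = 0.79 / 34% = 2.32353 kg.
Total product = 2.32353 × 2510 / 100 = 58.3206 kg.
Bags = ⌈58.3206 / 50⌉ = 2.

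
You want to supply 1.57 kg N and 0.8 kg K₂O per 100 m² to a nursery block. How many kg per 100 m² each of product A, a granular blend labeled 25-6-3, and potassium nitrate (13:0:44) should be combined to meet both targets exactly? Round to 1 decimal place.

Per-100 m² balance (a = product A, b = potassium nitrate):
N: 0.25·a + 0.13·b = 1.57
K₂O: 0.03·a + 0.44·b = 0.8
Eliminate a: (row1) − 0.25/0.03·(row2) → -3.53667·b = -5.09667, so b = 1.44109.
Back-substitute: a = (1.57 − 0.13·1.44109) / 0.25 = 5.53063.

5.5 kg product A, 1.4 kg potassium nitrate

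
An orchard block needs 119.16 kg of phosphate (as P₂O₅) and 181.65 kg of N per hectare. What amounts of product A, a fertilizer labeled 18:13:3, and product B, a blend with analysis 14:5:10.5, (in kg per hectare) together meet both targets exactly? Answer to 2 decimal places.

With a, b = kg per hectare of product A and product B:
P₂O₅: 0.13·a + 0.05·b = 119.16
N: 0.18·a + 0.14·b = 181.65
Eliminate b: (row1) − 0.05/0.14·(row2) → 0.0657143·a = 54.285, so a = 826.076.
Then b = (181.65 − 0.18·826.076) / 0.14 = 235.402.

826.08 kg product A, 235.40 kg product B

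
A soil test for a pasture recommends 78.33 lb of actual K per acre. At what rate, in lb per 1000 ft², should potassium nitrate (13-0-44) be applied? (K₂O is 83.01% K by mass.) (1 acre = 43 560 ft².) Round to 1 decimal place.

As K₂O: 78.33 / 0.8301 = 94.3621 lb per acre.
Product per acre = 94.3621 / 44% = 214.459 lb.
Convert to per 1000 ft²: 214.459 × 0.0229568 = 4.92331 lb.

4.9 lb of product per thousand sq ft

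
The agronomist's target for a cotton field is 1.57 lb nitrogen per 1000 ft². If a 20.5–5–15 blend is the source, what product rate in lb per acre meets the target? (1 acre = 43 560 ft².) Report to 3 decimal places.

Product per 1000 ft² = 1.57 / 20.5% = 7.65854 lb.
Convert to per acre: 7.65854 × 43.56 = 333.6059 lb.

333.606 lb of product per acre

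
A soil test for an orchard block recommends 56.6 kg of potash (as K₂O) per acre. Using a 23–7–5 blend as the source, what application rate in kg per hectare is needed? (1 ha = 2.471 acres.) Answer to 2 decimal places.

2797.17 kg of product per hectare

Product per acre = 56.6 / 5% = 1132 kg.
Convert to per hectare: 1132 × 2.471 = 2797.172 kg.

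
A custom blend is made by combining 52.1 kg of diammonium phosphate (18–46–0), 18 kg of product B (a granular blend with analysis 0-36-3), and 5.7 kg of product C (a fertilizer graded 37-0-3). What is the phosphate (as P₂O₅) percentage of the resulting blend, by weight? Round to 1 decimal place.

Total mass = 52.1 + 18 + 5.7 = 75.8 kg.
P₂O₅ mass = 46%×52.1 + 36%×18 + 0%×5.7 = 30.446 kg.
% P₂O₅ = 30.446 / 75.8 = 40.1662%.

40.2% P₂O₅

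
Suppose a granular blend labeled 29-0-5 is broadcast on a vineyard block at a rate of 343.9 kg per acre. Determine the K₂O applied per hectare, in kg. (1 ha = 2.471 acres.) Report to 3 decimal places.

K₂O per acre = 343.9 × 5% = 17.195 kg.
Convert to per hectare: 17.195 × 2.471 = 42.4888 kg.

42.489 kg K₂O per hectare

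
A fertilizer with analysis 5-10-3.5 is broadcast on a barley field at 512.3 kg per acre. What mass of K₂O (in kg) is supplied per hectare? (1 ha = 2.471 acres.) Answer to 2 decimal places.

K₂O per acre = 512.3 × 3.5% = 17.9305 kg.
Convert to per hectare: 17.9305 × 2.471 = 44.3063 kg.

44.31 kg K₂O per hectare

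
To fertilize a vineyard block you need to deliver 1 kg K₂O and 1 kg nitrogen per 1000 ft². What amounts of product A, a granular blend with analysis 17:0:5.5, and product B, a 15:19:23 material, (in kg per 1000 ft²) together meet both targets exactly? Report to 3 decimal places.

2.593 kg product A, 3.728 kg product B

Per-1000 ft² balance (a = product A, b = product B):
K₂O: 0.055·a + 0.23·b = 1
N: 0.17·a + 0.15·b = 1
From row1: a = (1 − 0.23·b) / 0.055.
Into row2: 0.17·(1 − 0.23·b)/0.055 + 0.15·b = 1 → b = 3.72771, a = 2.59319.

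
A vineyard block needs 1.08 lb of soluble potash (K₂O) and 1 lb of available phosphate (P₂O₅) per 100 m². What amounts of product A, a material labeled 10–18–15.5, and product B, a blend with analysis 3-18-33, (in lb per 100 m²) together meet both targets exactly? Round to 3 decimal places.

4.305 lb product A, 1.251 lb product B

Let a = lb of product A, b = lb of product B (per 100 m²).
K₂O: 0.155·a + 0.33·b = 1.08
P₂O₅: 0.18·a + 0.18·b = 1
Solving simultaneously: a = 4.30476, b = 1.25079.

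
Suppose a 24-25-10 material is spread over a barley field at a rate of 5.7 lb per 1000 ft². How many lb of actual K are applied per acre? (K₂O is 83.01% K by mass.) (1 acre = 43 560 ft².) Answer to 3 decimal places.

K₂O per 1000 ft² = 5.7 × 10% = 0.57 lb.
Elemental K = 0.57 × 0.8301 = 0.473157 lb per 1000 ft².
Convert to per acre: 0.473157 × 43.56 = 20.6107 lb.

20.611 lb K per acre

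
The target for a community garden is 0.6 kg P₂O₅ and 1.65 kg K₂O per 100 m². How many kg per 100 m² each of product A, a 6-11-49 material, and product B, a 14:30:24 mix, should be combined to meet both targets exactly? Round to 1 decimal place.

2.9 kg product A, 0.9 kg product B

With a, b = kg per 100 m² of product A and product B:
P₂O₅: 0.11·a + 0.3·b = 0.6
K₂O: 0.49·a + 0.24·b = 1.65
Eliminate b: (row1) − 0.3/0.24·(row2) → -0.5025·a = -1.4625, so a = 2.91045.
Then b = (1.65 − 0.49·2.91045) / 0.24 = 0.932836.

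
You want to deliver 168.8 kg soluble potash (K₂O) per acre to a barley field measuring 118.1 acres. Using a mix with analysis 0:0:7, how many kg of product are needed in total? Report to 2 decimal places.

284789.71 kg

Product per acre = 168.8 / 7% = 2411.43 kg.
Total product = 2411.43 × 118.1 = 284789.714 kg.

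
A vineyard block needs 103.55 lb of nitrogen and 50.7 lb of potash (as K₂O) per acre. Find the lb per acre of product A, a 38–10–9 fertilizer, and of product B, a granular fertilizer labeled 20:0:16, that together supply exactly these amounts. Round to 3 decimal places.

Let a = lb of product A, b = lb of product B (per acre).
N: 0.38·a + 0.2·b = 103.55
K₂O: 0.09·a + 0.16·b = 50.7
Eliminate a: (row1) − 0.38/0.09·(row2) → -0.475556·b = -110.517, so b = 232.3949.
Back-substitute: a = (103.55 − 0.2·232.3949) / 0.38 = 150.1869.

150.187 lb product A, 232.395 lb product B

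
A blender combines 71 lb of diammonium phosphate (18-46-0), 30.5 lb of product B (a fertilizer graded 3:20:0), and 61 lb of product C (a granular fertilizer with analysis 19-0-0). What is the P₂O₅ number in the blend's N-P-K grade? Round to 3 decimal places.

23.852% P₂O₅

Total mass = 71 + 30.5 + 61 = 162.5 lb.
P₂O₅ mass = 46%×71 + 20%×30.5 + 0%×61 = 38.76 lb.
% P₂O₅ = 38.76 / 162.5 = 23.8523%.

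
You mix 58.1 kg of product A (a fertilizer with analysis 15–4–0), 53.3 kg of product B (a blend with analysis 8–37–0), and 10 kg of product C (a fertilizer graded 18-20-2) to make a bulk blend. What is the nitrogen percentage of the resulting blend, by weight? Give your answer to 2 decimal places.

12.17% N

Total mass = 58.1 + 53.3 + 10 = 121.4 kg.
N mass = 15%×58.1 + 8%×53.3 + 18%×10 = 14.779 kg.
% N = 14.779 / 121.4 = 12.1738%.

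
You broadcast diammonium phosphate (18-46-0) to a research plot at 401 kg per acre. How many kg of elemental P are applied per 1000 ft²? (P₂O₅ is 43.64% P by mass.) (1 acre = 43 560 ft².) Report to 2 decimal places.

P₂O₅ per acre = 401 × 46% = 184.46 kg.
Elemental P = 184.46 × 0.4364 = 80.4983 kg per acre.
Convert to per 1000 ft²: 80.4983 × 0.0229568 = 1.84799 kg.

1.85 kg P per thousand sq ft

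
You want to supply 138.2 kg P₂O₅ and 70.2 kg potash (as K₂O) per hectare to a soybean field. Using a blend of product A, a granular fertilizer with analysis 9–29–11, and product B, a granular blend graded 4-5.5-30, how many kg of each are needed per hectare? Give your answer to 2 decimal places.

Per-hectare balance (a = product A, b = product B):
P₂O₅: 0.29·a + 0.055·b = 138.2
K₂O: 0.11·a + 0.3·b = 70.2
Eliminate a: (row1) − 0.29/0.11·(row2) → -0.735909·b = -46.8727, so b = 63.6936.
Back-substitute: a = (138.2 − 0.055·63.6936) / 0.29 = 464.472.

464.47 kg product A, 63.69 kg product B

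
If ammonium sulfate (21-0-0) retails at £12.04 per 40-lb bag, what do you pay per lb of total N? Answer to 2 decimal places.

N in bag = 40 × 21% = 8.4 lb.
Cost per lb N = £12.04 / 8.4 = £1.4333.

£1.43 per lb N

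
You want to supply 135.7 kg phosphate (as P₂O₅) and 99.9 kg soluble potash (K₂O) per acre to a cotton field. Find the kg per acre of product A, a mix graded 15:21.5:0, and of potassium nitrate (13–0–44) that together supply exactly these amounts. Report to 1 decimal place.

631.2 kg product A, 227.0 kg potassium nitrate

Let a = kg of product A, b = kg of potassium nitrate (per acre).
P₂O₅: 0.215·a + 0·b = 135.7
K₂O: 0·a + 0.44·b = 99.9
Solving simultaneously: a = 631.163, b = 227.045.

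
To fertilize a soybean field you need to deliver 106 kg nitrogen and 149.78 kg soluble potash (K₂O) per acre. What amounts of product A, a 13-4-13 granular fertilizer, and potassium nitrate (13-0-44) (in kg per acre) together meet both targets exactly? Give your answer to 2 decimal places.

Let a = kg of product A, b = kg of potassium nitrate (per acre).
N: 0.13·a + 0.13·b = 106
K₂O: 0.13·a + 0.44·b = 149.78
Solving simultaneously: a = 674.159, b = 141.226.

674.16 kg product A, 141.23 kg potassium nitrate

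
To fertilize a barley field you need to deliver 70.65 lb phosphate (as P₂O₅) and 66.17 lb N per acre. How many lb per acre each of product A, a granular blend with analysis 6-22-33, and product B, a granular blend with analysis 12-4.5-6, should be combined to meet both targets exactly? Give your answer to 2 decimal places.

With a, b = lb per acre of product A and product B:
P₂O₅: 0.22·a + 0.045·b = 70.65
N: 0.06·a + 0.12·b = 66.17
Eliminate a: (row1) − 0.22/0.06·(row2) → -0.395·b = -171.973, so b = 435.376.
Back-substitute: a = (70.65 − 0.045·435.376) / 0.22 = 232.082.

232.08 lb product A, 435.38 lb product B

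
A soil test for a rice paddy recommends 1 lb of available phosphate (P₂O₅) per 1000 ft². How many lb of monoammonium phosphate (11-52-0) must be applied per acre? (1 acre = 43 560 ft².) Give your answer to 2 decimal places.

83.77 lb of product per acre

Product per 1000 ft² = 1 / 52% = 1.92308 lb.
Convert to per acre: 1.92308 × 43.56 = 83.7692 lb.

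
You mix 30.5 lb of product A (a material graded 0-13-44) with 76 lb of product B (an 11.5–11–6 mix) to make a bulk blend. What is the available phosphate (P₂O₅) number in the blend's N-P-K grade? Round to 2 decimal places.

Total mass = 30.5 + 76 = 106.5 lb.
P₂O₅ mass = 13%×30.5 + 11%×76 = 12.325 lb.
% P₂O₅ = 12.325 / 106.5 = 11.5728%.

11.57% P₂O₅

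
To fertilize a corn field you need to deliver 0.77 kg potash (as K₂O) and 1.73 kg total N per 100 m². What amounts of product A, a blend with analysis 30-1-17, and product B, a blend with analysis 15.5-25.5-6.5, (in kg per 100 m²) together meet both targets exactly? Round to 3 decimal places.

1.007 kg product A, 9.212 kg product B

Per-100 m² balance (a = product A, b = product B):
K₂O: 0.17·a + 0.065·b = 0.77
N: 0.3·a + 0.155·b = 1.73
Solving simultaneously: a = 1.0073, b = 9.21168.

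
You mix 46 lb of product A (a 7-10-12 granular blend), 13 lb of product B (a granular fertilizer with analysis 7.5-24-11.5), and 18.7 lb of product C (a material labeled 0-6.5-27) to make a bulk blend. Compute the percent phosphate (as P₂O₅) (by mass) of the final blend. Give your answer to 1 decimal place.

Total mass = 46 + 13 + 18.7 = 77.7 lb.
P₂O₅ mass = 10%×46 + 24%×13 + 6.5%×18.7 = 8.9355 lb.
% P₂O₅ = 8.9355 / 77.7 = 11.5%.

11.5% P₂O₅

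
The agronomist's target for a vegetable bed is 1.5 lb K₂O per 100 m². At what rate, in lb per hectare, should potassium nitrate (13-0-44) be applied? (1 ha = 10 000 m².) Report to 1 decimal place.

Product per 100 m² = 1.5 / 44% = 3.40909 lb.
Convert to per hectare: 3.40909 × 100 = 340.909 lb.

340.9 lb of product per hectare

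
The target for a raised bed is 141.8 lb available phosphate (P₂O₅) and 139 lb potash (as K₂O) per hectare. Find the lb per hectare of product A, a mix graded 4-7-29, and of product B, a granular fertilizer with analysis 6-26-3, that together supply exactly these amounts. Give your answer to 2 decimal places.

435.01 lb product A, 428.27 lb product B

Let a = lb of product A, b = lb of product B (per hectare).
P₂O₅: 0.07·a + 0.26·b = 141.8
K₂O: 0.29·a + 0.03·b = 139
From row1: a = (141.8 − 0.26·b) / 0.07.
Into row2: 0.29·(141.8 − 0.26·b)/0.07 + 0.03·b = 139 → b = 428.267, a = 435.007.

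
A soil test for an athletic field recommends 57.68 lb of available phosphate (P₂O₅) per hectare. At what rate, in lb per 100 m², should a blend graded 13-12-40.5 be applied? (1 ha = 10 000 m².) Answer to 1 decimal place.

Product per hectare = 57.68 / 12% = 480.667 lb.
Convert to per 100 m²: 480.667 × 0.01 = 4.80667 lb.

4.8 lb of product per hundred sq m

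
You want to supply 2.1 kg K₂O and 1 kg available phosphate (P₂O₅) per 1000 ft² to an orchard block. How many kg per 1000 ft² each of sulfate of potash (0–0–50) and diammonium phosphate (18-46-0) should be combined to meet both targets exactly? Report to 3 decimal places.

With a, b = kg per 1000 ft² of sulfate of potash and diammonium phosphate:
K₂O: 0.5·a + 0·b = 2.1
P₂O₅: 0·a + 0.46·b = 1
Solving simultaneously: a = 4.2, b = 2.17391.

4.200 kg sulfate of potash, 2.174 kg diammonium phosphate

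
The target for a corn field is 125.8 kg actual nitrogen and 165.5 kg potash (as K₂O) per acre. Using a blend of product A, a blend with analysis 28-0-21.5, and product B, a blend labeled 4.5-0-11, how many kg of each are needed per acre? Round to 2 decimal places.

Let a = kg of product A, b = kg of product B (per acre).
N: 0.28·a + 0.045·b = 125.8
K₂O: 0.215·a + 0.11·b = 165.5
From row1: a = (125.8 − 0.045·b) / 0.28.
Into row2: 0.215·(125.8 − 0.045·b)/0.28 + 0.11·b = 165.5 → b = 913.278, a = 302.509.

302.51 kg product A, 913.28 kg product B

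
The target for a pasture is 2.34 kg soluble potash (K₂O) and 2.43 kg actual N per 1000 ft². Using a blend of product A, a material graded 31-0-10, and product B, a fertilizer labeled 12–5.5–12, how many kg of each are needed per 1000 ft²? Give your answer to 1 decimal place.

0.4 kg product A, 19.1 kg product B

Let a = kg of product A, b = kg of product B (per 1000 ft²).
K₂O: 0.1·a + 0.12·b = 2.34
N: 0.31·a + 0.12·b = 2.43
Solving simultaneously: a = 0.428571, b = 19.1429.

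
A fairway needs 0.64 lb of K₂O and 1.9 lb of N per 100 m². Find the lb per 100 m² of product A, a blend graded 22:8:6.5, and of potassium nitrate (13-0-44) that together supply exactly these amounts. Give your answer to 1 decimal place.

8.5 lb product A, 0.2 lb potassium nitrate

With a, b = lb per 100 m² of product A and potassium nitrate:
K₂O: 0.065·a + 0.44·b = 0.64
N: 0.22·a + 0.13·b = 1.9
Eliminate a: (row1) − 0.065/0.22·(row2) → 0.401591·b = 0.0786364, so b = 0.195812.
Back-substitute: a = (0.64 − 0.44·0.195812) / 0.065 = 8.52066.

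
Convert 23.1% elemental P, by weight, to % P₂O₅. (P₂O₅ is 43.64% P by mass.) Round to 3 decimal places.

52.933% P₂O₅

%P₂O₅ = 23.1 / 0.4364 = 52.9331%.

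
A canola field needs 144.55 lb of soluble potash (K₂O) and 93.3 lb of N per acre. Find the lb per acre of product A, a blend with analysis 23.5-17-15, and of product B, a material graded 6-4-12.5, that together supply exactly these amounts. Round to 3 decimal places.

Per-acre balance (a = product A, b = product B):
K₂O: 0.15·a + 0.125·b = 144.55
N: 0.235·a + 0.06·b = 93.3
Eliminate b: (row1) − 0.125/0.06·(row2) → -0.339583·a = -49.825, so a = 146.7239.
Then b = (93.3 − 0.235·146.7239) / 0.06 = 980.3313.

146.724 lb product A, 980.331 lb product B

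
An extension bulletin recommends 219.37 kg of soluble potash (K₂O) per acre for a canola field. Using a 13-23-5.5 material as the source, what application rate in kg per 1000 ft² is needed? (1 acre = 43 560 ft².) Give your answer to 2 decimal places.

Product per acre = 219.37 / 5.5% = 3988.55 kg.
Convert to per 1000 ft²: 3988.55 × 0.0229568 = 91.5644 kg.

91.56 kg of product per thousand sq ft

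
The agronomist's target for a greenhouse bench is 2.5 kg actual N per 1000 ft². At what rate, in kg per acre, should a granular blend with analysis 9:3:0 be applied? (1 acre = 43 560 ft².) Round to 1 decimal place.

1210.0 kg of product per acre

Product per 1000 ft² = 2.5 / 9% = 27.7778 kg.
Convert to per acre: 27.7778 × 43.56 = 1210 kg.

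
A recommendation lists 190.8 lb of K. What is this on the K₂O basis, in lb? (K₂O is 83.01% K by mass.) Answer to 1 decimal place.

229.9 lb K₂O

K₂O = 190.8 / 0.8301 = 229.852 lb.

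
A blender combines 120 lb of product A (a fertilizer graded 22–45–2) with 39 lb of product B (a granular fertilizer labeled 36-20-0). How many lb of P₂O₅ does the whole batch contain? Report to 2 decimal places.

P₂O₅ mass = 45%×120 + 20%×39 = 61.8 lb.

61.80 lb P₂O₅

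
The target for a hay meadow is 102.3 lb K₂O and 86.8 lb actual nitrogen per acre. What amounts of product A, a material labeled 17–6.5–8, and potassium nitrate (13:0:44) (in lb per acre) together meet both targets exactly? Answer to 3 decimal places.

386.537 lb product A, 162.220 lb potassium nitrate

Let a = lb of product A, b = lb of potassium nitrate (per acre).
K₂O: 0.08·a + 0.44·b = 102.3
N: 0.17·a + 0.13·b = 86.8
Eliminate a: (row1) − 0.08/0.17·(row2) → 0.378824·b = 61.4529, so b = 162.220497.
Back-substitute: a = (102.3 − 0.44·162.220497) / 0.08 = 386.5373.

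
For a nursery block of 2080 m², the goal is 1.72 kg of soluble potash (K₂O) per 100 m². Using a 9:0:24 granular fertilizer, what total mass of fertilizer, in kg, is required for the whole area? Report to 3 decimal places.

149.067 kg

Product per 100 m² = 1.72 / 24% = 7.16667 kg.
Total product = 7.16667 × 2080 / 100 = 149.0667 kg.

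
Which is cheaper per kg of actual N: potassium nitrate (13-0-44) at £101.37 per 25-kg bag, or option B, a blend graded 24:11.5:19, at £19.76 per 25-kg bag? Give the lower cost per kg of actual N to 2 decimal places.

potassium nitrate: N per bag = 25 × 13% = 3.25 kg; cost = 101.37 / 3.25 = £31.1908/kg N.
option B: N per bag = 25 × 24% = 6 kg; cost = 19.76 / 6 = £3.2933/kg N.
option B is cheaper.

£3.29 per kg N (option B)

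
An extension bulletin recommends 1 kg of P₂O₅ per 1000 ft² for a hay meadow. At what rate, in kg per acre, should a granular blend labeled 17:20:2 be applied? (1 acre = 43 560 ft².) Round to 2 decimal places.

Product per 1000 ft² = 1 / 20% = 5 kg.
Convert to per acre: 5 × 43.56 = 217.8 kg.

217.80 kg of product per acre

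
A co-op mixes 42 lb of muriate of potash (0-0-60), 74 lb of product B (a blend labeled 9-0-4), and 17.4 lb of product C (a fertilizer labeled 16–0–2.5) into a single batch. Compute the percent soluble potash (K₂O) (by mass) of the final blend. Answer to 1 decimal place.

Total mass = 42 + 74 + 17.4 = 133.4 lb.
K₂O mass = 60%×42 + 4%×74 + 2.5%×17.4 = 28.595 lb.
% K₂O = 28.595 / 133.4 = 21.4355%.

21.4% K₂O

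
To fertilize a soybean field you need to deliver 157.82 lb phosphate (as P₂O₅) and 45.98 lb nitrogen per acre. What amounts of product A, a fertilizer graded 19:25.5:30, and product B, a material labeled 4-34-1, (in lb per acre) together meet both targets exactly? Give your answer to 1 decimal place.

Let a = lb of product A, b = lb of product B (per acre).
P₂O₅: 0.255·a + 0.34·b = 157.82
N: 0.19·a + 0.04·b = 45.98
From row1: a = (157.82 − 0.34·b) / 0.255.
Into row2: 0.19·(157.82 − 0.34·b)/0.255 + 0.04·b = 45.98 → b = 335.678, a = 171.331.

171.3 lb product A, 335.7 lb product B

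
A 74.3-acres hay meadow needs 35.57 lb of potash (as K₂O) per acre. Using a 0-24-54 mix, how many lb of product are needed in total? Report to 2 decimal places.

4894.17 lb

Product per acre = 35.57 / 54% = 65.8704 lb.
Total product = 65.8704 × 74.3 = 4894.169 lb.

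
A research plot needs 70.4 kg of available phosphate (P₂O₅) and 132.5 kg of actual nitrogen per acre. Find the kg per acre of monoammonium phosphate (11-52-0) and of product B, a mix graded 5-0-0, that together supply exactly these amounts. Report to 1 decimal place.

135.4 kg monoammonium phosphate, 2352.2 kg product B

With a, b = kg per acre of monoammonium phosphate and product B:
P₂O₅: 0.52·a + 0·b = 70.4
N: 0.11·a + 0.05·b = 132.5
Eliminate a: (row1) − 0.52/0.11·(row2) → -0.236364·b = -555.964, so b = 2352.15.
Back-substitute: a = (70.4 − 0·2352.15) / 0.52 = 135.385.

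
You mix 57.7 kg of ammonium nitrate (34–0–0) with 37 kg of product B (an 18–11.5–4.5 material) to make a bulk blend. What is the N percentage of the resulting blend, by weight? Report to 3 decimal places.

Total mass = 57.7 + 37 = 94.7 kg.
N mass = 34%×57.7 + 18%×37 = 26.278 kg.
% N = 26.278 / 94.7 = 27.7487%.

27.749% N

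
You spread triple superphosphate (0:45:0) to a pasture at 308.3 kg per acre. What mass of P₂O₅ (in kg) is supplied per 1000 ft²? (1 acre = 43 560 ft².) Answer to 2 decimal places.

3.18 kg P₂O₅ per thousand sq ft

P₂O₅ per acre = 308.3 × 45% = 138.735 kg.
Convert to per 1000 ft²: 138.735 × 0.0229568 = 3.18492 kg.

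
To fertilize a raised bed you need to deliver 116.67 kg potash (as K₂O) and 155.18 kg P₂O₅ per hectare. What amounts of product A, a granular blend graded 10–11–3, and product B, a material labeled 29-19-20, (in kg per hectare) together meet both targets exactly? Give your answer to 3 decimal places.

544.092 kg product A, 501.736 kg product B

With a, b = kg per hectare of product A and product B:
K₂O: 0.03·a + 0.2·b = 116.67
P₂O₅: 0.11·a + 0.19·b = 155.18
Solving simultaneously: a = 544.09202, b = 501.7362.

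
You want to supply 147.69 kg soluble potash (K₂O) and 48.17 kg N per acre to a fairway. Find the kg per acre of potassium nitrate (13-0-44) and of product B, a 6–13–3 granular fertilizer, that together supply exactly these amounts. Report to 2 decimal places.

Per-acre balance (a = potassium nitrate, b = product B):
K₂O: 0.44·a + 0.03·b = 147.69
N: 0.13·a + 0.06·b = 48.17
Eliminate b: (row1) − 0.03/0.06·(row2) → 0.375·a = 123.605, so a = 329.613.
Then b = (48.17 − 0.13·329.613) / 0.06 = 88.6711.

329.61 kg potassium nitrate, 88.67 kg product B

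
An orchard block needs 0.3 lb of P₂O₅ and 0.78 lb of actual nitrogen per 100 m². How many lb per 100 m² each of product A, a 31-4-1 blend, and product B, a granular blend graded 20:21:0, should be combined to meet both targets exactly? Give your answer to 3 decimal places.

Per-100 m² balance (a = product A, b = product B):
P₂O₅: 0.04·a + 0.21·b = 0.3
N: 0.31·a + 0.2·b = 0.78
Eliminate b: (row1) − 0.21/0.2·(row2) → -0.2855·a = -0.519, so a = 1.81786.
Then b = (0.78 − 0.31·1.81786) / 0.2 = 1.08231.

1.818 lb product A, 1.082 lb product B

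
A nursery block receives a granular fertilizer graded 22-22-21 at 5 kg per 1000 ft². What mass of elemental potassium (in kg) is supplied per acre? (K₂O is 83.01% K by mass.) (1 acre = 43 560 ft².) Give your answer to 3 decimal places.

37.967 kg K per acre

K₂O per 1000 ft² = 5 × 21% = 1.05 kg.
Elemental K = 1.05 × 0.8301 = 0.871605 kg per 1000 ft².
Convert to per acre: 0.871605 × 43.56 = 37.9671 kg.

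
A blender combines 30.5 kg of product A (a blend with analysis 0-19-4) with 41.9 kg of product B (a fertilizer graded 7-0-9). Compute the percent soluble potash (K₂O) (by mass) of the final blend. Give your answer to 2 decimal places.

Total mass = 30.5 + 41.9 = 72.4 kg.
K₂O mass = 4%×30.5 + 9%×41.9 = 4.991 kg.
% K₂O = 4.991 / 72.4 = 6.89365%.

6.89% K₂O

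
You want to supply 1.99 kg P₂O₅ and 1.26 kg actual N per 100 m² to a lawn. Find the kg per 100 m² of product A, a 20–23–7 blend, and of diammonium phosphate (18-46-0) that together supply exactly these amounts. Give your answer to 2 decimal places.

4.38 kg product A, 2.14 kg diammonium phosphate

Let a = kg of product A, b = kg of diammonium phosphate (per 100 m²).
P₂O₅: 0.23·a + 0.46·b = 1.99
N: 0.2·a + 0.18·b = 1.26
Eliminate b: (row1) − 0.46/0.18·(row2) → -0.281111·a = -1.23, so a = 4.37549.
Then b = (1.26 − 0.2·4.37549) / 0.18 = 2.13834.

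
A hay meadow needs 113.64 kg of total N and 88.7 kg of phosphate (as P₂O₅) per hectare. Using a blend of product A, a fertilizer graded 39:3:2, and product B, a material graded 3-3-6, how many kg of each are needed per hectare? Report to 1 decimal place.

Per-hectare balance (a = product A, b = product B):
N: 0.39·a + 0.03·b = 113.64
P₂O₅: 0.03·a + 0.03·b = 88.7
Eliminate a: (row1) − 0.39/0.03·(row2) → -0.36·b = -1039.46, so b = 2887.39.
Back-substitute: a = (113.64 − 0.03·2887.39) / 0.39 = 69.2778.

69.3 kg product A, 2887.4 kg product B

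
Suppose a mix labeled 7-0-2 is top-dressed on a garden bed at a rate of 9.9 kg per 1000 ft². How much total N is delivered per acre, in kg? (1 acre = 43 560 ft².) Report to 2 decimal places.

nitrogen per 1000 ft² = 9.9 × 7% = 0.693 kg.
Convert to per acre: 0.693 × 43.56 = 30.1871 kg.

30.19 kg N per acre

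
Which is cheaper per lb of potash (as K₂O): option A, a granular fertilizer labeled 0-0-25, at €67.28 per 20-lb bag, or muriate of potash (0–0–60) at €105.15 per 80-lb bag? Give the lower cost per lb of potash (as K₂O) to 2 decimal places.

€2.19 per lb K₂O (muriate of potash)

option A: K₂O per bag = 20 × 25% = 5 lb; cost = 67.28 / 5 = €13.4560/lb K₂O.
muriate of potash: K₂O per bag = 80 × 60% = 48 lb; cost = 105.15 / 48 = €2.1906/lb K₂O.
muriate of potash is cheaper.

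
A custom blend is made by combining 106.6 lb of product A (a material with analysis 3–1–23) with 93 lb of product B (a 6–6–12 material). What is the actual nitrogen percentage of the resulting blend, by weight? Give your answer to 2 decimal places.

Total mass = 106.6 + 93 = 199.6 lb.
N mass = 3%×106.6 + 6%×93 = 8.778 lb.
% N = 8.778 / 199.6 = 4.3978%.

4.40% N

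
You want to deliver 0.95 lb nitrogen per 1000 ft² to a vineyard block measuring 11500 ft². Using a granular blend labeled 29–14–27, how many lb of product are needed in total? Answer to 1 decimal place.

Product per 1000 ft² = 0.95 / 29% = 3.27586 lb.
Total product = 3.27586 × 11500 / 1000 = 37.6724 lb.

37.7 lb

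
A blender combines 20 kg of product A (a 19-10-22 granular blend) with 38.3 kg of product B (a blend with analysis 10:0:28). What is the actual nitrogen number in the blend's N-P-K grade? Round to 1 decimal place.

13.1% N

Total mass = 20 + 38.3 = 58.3 kg.
N mass = 19%×20 + 10%×38.3 = 7.63 kg.
% N = 7.63 / 58.3 = 13.0875%.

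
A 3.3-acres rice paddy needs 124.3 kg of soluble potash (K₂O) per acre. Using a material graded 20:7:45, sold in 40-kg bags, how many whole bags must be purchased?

23 bags

Product per acre = 124.3 / 45% = 276.222 kg.
Total product = 276.222 × 3.3 = 911.533 kg.
Bags = ⌈911.533 / 40⌉ = 23.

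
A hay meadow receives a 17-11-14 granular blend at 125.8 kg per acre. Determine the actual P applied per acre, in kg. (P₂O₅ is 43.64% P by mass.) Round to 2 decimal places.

6.04 kg P per acre

P₂O₅ per acre = 125.8 × 11% = 13.838 kg.
Elemental P = 13.838 × 0.4364 = 6.0389 kg per acre.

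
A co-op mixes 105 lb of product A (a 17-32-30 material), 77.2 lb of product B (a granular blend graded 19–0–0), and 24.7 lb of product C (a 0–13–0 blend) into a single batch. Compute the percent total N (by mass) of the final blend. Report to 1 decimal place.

Total mass = 105 + 77.2 + 24.7 = 206.9 lb.
N mass = 17%×105 + 19%×77.2 + 0%×24.7 = 32.518 lb.
% N = 32.518 / 206.9 = 15.7168%.

15.7% N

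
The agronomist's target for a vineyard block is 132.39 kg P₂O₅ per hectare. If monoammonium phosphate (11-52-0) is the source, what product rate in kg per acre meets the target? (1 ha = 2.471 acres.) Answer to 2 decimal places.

Product per hectare = 132.39 / 52% = 254.596 kg.
Convert to per acre: 254.596 × 0.404694 = 103.034 kg.

103.03 kg of product per acre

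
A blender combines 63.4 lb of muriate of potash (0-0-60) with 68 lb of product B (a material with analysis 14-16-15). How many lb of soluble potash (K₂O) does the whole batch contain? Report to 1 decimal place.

K₂O mass = 60%×63.4 + 15%×68 = 48.24 lb.

48.2 lb K₂O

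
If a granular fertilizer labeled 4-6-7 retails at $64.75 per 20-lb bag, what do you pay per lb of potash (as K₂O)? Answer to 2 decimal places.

$46.25 per lb K₂O

K₂O in bag = 20 × 7% = 1.4 lb.
Cost per lb K₂O = $64.75 / 1.4 = $46.2500.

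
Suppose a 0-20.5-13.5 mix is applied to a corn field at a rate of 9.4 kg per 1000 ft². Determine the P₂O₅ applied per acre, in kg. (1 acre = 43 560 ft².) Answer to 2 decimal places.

83.94 kg P₂O₅ per acre

P₂O₅ per 1000 ft² = 9.4 × 20.5% = 1.927 kg.
Convert to per acre: 1.927 × 43.56 = 83.9401 kg.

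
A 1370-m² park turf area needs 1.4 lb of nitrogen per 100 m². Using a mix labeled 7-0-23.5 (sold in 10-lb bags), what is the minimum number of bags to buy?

Product per 100 m² = 1.4 / 7% = 20 lb.
Total product = 20 × 1370 / 100 = 274 lb.
Bags = ⌈274 / 10⌉ = 28.

28 bags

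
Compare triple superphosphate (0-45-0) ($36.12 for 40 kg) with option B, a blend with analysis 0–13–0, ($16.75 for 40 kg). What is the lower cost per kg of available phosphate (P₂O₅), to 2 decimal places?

triple superphosphate: P₂O₅ per bag = 40 × 45% = 18 kg; cost = 36.12 / 18 = $2.0067/kg P₂O₅.
option B: P₂O₅ per bag = 40 × 13% = 5.2 kg; cost = 16.75 / 5.2 = $3.2212/kg P₂O₅.
triple superphosphate is cheaper.

$2.01 per kg P₂O₅ (triple superphosphate)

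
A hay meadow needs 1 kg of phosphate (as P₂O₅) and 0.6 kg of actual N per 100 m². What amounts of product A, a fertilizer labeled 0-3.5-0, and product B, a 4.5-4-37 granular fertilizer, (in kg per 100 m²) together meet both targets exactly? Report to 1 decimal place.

Per-100 m² balance (a = product A, b = product B):
P₂O₅: 0.035·a + 0.04·b = 1
N: 0·a + 0.045·b = 0.6
Solving simultaneously: a = 13.3333, b = 13.3333.

13.3 kg product A, 13.3 kg product B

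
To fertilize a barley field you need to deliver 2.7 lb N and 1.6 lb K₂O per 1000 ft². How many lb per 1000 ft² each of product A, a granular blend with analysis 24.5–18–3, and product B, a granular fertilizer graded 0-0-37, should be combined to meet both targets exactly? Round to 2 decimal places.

11.02 lb product A, 3.43 lb product B

Let a = lb of product A, b = lb of product B (per 1000 ft²).
N: 0.245·a + 0·b = 2.7
K₂O: 0.03·a + 0.37·b = 1.6
Eliminate b: (row1) − 0/0.37·(row2) → 0.245·a = 2.7, so a = 11.0204.
Then b = (1.6 − 0.03·11.0204) / 0.37 = 3.43078.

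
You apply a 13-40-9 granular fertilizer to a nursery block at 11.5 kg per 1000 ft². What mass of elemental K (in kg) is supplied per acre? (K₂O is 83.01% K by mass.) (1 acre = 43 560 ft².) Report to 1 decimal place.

K₂O per 1000 ft² = 11.5 × 9% = 1.035 kg.
Elemental K = 1.035 × 0.8301 = 0.859153 kg per 1000 ft².
Convert to per acre: 0.859153 × 43.56 = 37.4247 kg.

37.4 kg K per acre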